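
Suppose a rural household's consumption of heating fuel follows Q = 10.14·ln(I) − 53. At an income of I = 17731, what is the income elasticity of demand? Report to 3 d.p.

0.219

At I = 17731: Q = 46.200.
dQ/dI = 10.14/I = 0.00057188 at this income.
η = (dQ/dI)·(I/Q) = 0.00057188 × (17731/46.200) = 0.219.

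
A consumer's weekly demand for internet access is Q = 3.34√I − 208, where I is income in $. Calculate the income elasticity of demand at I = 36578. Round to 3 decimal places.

At I = 36578: Q = 430.788.
dQ/dI = 3.34/(2√I) = 0.00873185 at this income.
η = (dQ/dI)·(I/Q) = 0.00873185 × (36578/430.788) = 0.741.

0.741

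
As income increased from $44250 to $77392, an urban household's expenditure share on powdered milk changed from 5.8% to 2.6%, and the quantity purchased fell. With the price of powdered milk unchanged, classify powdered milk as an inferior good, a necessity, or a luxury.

inferior good

Quantity demanded falls as income rises, so η < 0.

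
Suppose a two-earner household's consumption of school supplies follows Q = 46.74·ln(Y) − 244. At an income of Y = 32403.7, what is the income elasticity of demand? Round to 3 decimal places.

0.194

At Y = 32403.7: Q = 241.443.
dQ/dY = 46.74/Y = 0.00144243 at this income.
η = (dQ/dY)·(Y/Q) = 0.00144243 × (32403.7/241.443) = 0.194.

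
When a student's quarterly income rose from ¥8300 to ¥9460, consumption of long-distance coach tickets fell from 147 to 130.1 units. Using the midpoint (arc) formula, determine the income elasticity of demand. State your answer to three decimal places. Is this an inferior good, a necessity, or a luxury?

-0.934 (inferior good)

ΔQ = 130.1 − 147 = -16.9; midpoint Q̄ = (147 + 130.1)/2 = 138.55.
ΔI = 9460 − 8300 = 1160; midpoint Ī = (8300 + 9460)/2 = 8880.
η = (ΔQ/Q̄) ÷ (ΔI/Ī) = (-16.9/138.55) ÷ (1160/8880) = -0.934.
η < 0 ⇒ inferior good.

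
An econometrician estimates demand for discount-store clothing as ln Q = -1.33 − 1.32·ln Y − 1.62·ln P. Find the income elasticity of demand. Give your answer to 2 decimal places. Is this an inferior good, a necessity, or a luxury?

-1.32 (inferior good)

In a log-linear demand, the coefficient on ln Y is the income elasticity.
So η = -1.32.
η < 0 ⇒ inferior good.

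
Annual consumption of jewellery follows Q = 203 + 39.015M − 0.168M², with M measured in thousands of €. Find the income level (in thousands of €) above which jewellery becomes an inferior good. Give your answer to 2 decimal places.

116.12

dQ/dM = 39.015 − 0.336M.
The good is inferior where dQ/dM < 0. Setting dQ/dM = 0 gives M = 39.015 / 0.336 = 116.12.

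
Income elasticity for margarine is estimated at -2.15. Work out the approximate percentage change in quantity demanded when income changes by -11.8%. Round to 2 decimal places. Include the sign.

%ΔQ ≈ η × %ΔI = -2.15 × (-11.8%) = 25.37%.

25.37%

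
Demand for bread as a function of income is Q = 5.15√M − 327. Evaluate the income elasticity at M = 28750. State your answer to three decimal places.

At M = 28750: Q = 546.225.
dQ/dM = 5.15/(2√M) = 0.0151865 at this income.
η = (dQ/dM)·(M/Q) = 0.0151865 × (28750/546.225) = 0.799.

0.799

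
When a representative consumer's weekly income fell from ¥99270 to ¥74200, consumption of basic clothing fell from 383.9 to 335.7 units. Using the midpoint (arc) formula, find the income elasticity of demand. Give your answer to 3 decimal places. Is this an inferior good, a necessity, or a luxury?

ΔQ = 335.7 − 383.9 = -48.2; midpoint Q̄ = (383.9 + 335.7)/2 = 359.8.
ΔI = 74200 − 99270 = -25070; midpoint Ī = (99270 + 74200)/2 = 86735.
η = (ΔQ/Q̄) ÷ (ΔI/Ī) = (-48.2/359.8) ÷ (-25070/86735) = 0.463.
0 < η < 1 ⇒ necessity.

0.463 (necessity)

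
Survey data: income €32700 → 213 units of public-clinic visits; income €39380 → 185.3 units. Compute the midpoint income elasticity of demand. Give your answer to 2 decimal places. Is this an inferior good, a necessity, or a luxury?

-0.75 (inferior good)

ΔQ = 185.3 − 213 = -27.7; midpoint Q̄ = (213 + 185.3)/2 = 199.15.
ΔI = 39380 − 32700 = 6680; midpoint Ī = (32700 + 39380)/2 = 36040.
η = (ΔQ/Q̄) ÷ (ΔI/Ī) = (-27.7/199.15) ÷ (6680/36040) = -0.75.
η < 0 ⇒ inferior good.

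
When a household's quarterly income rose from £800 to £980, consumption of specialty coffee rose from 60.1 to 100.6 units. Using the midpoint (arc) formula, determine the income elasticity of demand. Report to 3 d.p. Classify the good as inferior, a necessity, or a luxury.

2.492 (luxury)

ΔQ = 100.6 − 60.1 = 40.5; midpoint Q̄ = (60.1 + 100.6)/2 = 80.35.
ΔI = 980 − 800 = 180; midpoint Ī = (800 + 980)/2 = 890.
η = (ΔQ/Q̄) ÷ (ΔI/Ī) = (40.5/80.35) ÷ (180/890) = 2.492.
η > 1 ⇒ luxury.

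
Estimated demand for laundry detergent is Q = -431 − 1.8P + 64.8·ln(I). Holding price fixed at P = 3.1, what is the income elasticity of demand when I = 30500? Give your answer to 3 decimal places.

0.279

At P = 3.1, I = 30500: Q = 232.511.
Holding P constant, ∂Q/∂I = 64.8/I = 0.00212459.
η_I = (∂Q/∂I)·(I/Q) = 0.00212459 × (30500/232.511) = 0.279.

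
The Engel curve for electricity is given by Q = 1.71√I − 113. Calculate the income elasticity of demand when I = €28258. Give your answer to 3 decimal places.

0.824

At I = 28258: Q = 174.453.
dQ/dI = 1.71/(2√I) = 0.00508622 at this income.
η = (dQ/dI)·(I/Q) = 0.00508622 × (28258/174.453) = 0.824.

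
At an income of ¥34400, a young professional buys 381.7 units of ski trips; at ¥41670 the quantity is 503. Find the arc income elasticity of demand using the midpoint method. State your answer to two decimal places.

1.43

ΔQ = 503 − 381.7 = 121.3; midpoint Q̄ = (381.7 + 503)/2 = 442.35.
ΔI = 41670 − 34400 = 7270; midpoint Ī = (34400 + 41670)/2 = 38035.
η = (ΔQ/Q̄) ÷ (ΔI/Ī) = (121.3/442.35) ÷ (7270/38035) = 1.43.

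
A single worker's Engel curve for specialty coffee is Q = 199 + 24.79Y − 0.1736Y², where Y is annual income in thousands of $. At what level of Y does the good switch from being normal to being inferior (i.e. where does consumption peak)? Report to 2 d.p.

dQ/dY = 24.79 − 0.3472Y.
The good is inferior where dQ/dY < 0. Setting dQ/dY = 0 gives Y = 24.79 / 0.3472 = 71.40.

71.40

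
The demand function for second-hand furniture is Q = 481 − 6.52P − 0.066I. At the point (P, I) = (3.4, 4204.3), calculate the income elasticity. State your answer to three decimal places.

At P = 3.4, I = 4204.3: Q = 181.348.
Holding P constant, ∂Q/∂I = −0.066.
η_I = (∂Q/∂I)·(I/Q) = -0.066 × (4204.3/181.348) = -1.530.

-1.530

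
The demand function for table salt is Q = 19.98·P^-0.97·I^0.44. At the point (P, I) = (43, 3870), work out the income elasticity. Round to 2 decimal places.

0.44

For a multiplicative demand Q = A·P^α·I^β, the income elasticity is β everywhere.
Here β = 0.44, so η = 0.44.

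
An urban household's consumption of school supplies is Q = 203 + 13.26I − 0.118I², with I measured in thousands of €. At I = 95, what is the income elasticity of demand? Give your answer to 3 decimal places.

At I = 95: Q = 397.7500.
dQ/dI = 13.26 − 0.236I = -9.16000.
η = (dQ/dI)·(I/Q) = -9.16000 × (95/397.7500) = -2.188.

-2.188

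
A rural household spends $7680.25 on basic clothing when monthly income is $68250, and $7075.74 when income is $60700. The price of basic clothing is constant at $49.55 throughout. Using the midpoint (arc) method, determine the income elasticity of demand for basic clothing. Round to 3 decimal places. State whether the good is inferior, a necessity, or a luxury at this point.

0.700 (necessity)

With a constant price, Q₁ = 7680.25/49.55 = 155.000 and Q₂ = 7075.74/49.55 = 142.800 (equivalently, work directly with expenditure since P cancels).
Midpoint %ΔQ = (7075.74 − 7680.25)/7378.00 = -0.08193; midpoint %ΔI = (60700 − 68250)/64475 = -0.11710.
η = -0.08193 / -0.11710 = 0.700.
0 < η < 1 ⇒ necessity.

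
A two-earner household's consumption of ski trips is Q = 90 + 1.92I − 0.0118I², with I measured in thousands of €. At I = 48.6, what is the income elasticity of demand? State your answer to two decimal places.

At I = 48.6: Q = 155.4409.
dQ/dI = 1.92 − 0.0236I = 0.77304.
η = (dQ/dI)·(I/Q) = 0.77304 × (48.6/155.4409) = 0.24.

0.24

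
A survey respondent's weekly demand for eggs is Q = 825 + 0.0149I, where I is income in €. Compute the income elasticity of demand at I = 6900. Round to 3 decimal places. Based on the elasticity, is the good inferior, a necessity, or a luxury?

At I = 6900: Q = 927.810.
dQ/dI = 0.0149.
η = (dQ/dI)·(I/Q) = 0.0149 × (6900/927.810) = 0.111.
Since 0 < η < 1, the good is a necessity.

0.111 (necessity)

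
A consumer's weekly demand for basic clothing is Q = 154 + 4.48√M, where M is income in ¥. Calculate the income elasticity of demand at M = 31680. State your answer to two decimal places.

At M = 31680: Q = 951.390.
dQ/dM = 4.48/(2√M) = 0.0125851 at this income.
η = (dQ/dM)·(M/Q) = 0.0125851 × (31680/951.390) = 0.42.

0.42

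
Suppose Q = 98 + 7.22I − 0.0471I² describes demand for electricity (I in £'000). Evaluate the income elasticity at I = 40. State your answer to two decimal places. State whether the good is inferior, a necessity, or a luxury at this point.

At I = 40: Q = 311.4400.
dQ/dI = 7.22 − 0.0942I = 3.45200.
η = (dQ/dI)·(I/Q) = 3.45200 × (40/311.4400) = 0.44.
0 < η < 1 ⇒ necessity.

0.44 (necessity)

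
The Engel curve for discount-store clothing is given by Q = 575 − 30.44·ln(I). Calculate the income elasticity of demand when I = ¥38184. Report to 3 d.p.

At I = 38184: Q = 253.853.
dQ/dI = -30.44/I = -0.000797193 at this income.
η = (dQ/dI)·(I/Q) = -0.000797193 × (38184/253.853) = -0.120.

-0.120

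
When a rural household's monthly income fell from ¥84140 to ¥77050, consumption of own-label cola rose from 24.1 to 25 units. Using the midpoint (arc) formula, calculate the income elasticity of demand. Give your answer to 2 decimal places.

-0.42

ΔQ = 25 − 24.1 = 0.9; midpoint Q̄ = (24.1 + 25)/2 = 24.55.
ΔI = 77050 − 84140 = -7090; midpoint Ī = (84140 + 77050)/2 = 80595.
η = (ΔQ/Q̄) ÷ (ΔI/Ī) = (0.9/24.55) ÷ (-7090/80595) = -0.42.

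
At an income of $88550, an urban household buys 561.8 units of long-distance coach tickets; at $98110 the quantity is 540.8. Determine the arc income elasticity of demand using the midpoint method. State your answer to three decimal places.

-0.372

ΔQ = 540.8 − 561.8 = -21; midpoint Q̄ = (561.8 + 540.8)/2 = 551.3.
ΔI = 98110 − 88550 = 9560; midpoint Ī = (88550 + 98110)/2 = 93330.
η = (ΔQ/Q̄) ÷ (ΔI/Ī) = (-21/551.3) ÷ (9560/93330) = -0.372.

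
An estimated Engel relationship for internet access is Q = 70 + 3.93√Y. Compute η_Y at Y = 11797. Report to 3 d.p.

0.430

At Y = 11797: Q = 496.853.
dQ/dY = 3.93/(2√Y) = 0.0180916 at this income.
η = (dQ/dY)·(Y/Q) = 0.0180916 × (11797/496.853) = 0.430.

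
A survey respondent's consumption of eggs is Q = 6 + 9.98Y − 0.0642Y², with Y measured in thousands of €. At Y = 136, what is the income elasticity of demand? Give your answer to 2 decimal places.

At Y = 136: Q = 175.8368.
dQ/dY = 9.98 − 0.1284Y = -7.48240.
η = (dQ/dY)·(Y/Q) = -7.48240 × (136/175.8368) = -5.79.

-5.79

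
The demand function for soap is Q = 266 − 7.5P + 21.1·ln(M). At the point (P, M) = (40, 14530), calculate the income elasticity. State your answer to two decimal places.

At P = 40, M = 14530: Q = 168.222.
Holding P constant, ∂Q/∂M = 21.1/M = 0.00145217.
η_M = (∂Q/∂M)·(M/Q) = 0.00145217 × (14530/168.222) = 0.13.

0.13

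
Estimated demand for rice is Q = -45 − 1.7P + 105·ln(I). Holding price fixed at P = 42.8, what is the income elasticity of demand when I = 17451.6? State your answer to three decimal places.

0.116

At P = 42.8, I = 17451.6: Q = 907.795.
Holding P constant, ∂Q/∂I = 105/I = 0.00601664.
η_I = (∂Q/∂I)·(I/Q) = 0.00601664 × (17451.6/907.795) = 0.116.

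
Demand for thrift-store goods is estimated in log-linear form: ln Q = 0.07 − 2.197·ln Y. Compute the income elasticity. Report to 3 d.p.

-2.197

In a log-linear demand, the coefficient on ln Y is the income elasticity.
So η = -2.197.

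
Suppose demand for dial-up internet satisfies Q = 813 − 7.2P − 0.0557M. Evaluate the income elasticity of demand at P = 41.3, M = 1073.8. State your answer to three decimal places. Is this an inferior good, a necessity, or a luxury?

-0.131 (inferior good)

At P = 41.3, M = 1073.8: Q = 455.829.
Holding P constant, ∂Q/∂M = −0.0557.
η_M = (∂Q/∂M)·(M/Q) = -0.0557 × (1073.8/455.829) = -0.131.
Since η < 0, this is an inferior good.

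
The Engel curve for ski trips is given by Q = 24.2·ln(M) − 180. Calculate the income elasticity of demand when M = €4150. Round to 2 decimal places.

At M = 4150: Q = 21.607.
dQ/dM = 24.2/M = 0.00583133 at this income.
η = (dQ/dM)·(M/Q) = 0.00583133 × (4150/21.607) = 1.12.

1.12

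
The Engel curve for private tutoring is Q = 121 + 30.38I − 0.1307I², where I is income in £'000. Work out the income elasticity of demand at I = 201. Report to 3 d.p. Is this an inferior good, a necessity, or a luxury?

-4.704 (inferior good)

At I = 201: Q = 946.9693.
dQ/dI = 30.38 − 0.2614I = -22.16140.
η = (dQ/dI)·(I/Q) = -22.16140 × (201/946.9693) = -4.704.
η < 0 ⇒ inferior good.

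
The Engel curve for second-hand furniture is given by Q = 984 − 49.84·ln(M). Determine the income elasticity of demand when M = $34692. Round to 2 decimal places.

-0.11

At M = 34692: Q = 462.959.
dQ/dM = -49.84/M = -0.00143664 at this income.
η = (dQ/dM)·(M/Q) = -0.00143664 × (34692/462.959) = -0.11.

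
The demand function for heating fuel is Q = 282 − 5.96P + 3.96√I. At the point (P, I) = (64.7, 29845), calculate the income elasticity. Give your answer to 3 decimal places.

At P = 64.7, I = 29845: Q = 580.506.
Holding P constant, ∂Q/∂I = 3.96/(2√I) = 0.0114612.
η_I = (∂Q/∂I)·(I/Q) = 0.0114612 × (29845/580.506) = 0.589.

0.589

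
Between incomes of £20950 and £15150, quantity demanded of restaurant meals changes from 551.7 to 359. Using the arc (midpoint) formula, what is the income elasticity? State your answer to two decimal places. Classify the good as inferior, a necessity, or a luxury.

1.32 (luxury)

ΔQ = 359 − 551.7 = -192.7; midpoint Q̄ = (551.7 + 359)/2 = 455.35.
ΔI = 15150 − 20950 = -5800; midpoint Ī = (20950 + 15150)/2 = 18050.
η = (ΔQ/Q̄) ÷ (ΔI/Ī) = (-192.7/455.35) ÷ (-5800/18050) = 1.32.
η > 1 ⇒ luxury.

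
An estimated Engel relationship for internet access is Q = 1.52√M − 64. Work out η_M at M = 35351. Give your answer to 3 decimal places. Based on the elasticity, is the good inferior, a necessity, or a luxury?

0.644 (necessity)

At M = 35351: Q = 221.788.
dQ/dM = 1.52/(2√M) = 0.00404215 at this income.
η = (dQ/dM)·(M/Q) = 0.00404215 × (35351/221.788) = 0.644.
Since 0 < η < 1, the good is a necessity.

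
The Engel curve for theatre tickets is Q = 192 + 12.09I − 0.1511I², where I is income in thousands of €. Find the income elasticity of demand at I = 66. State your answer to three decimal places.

-1.563

At I = 66: Q = 331.7484.
dQ/dI = 12.09 − 0.3022I = -7.85520.
η = (dQ/dI)·(I/Q) = -7.85520 × (66/331.7484) = -1.563.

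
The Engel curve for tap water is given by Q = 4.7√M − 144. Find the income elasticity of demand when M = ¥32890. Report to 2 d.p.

At M = 32890: Q = 708.373.
dQ/dM = 4.7/(2√M) = 0.0129579 at this income.
η = (dQ/dM)·(M/Q) = 0.0129579 × (32890/708.373) = 0.60.

0.60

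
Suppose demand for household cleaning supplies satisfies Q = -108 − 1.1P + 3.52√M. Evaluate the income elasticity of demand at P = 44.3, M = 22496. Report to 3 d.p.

At P = 44.3, M = 22496: Q = 371.223.
Holding P constant, ∂Q/∂M = 3.52/(2√M) = 0.0117344.
η_M = (∂Q/∂M)·(M/Q) = 0.0117344 × (22496/371.223) = 0.711.

0.711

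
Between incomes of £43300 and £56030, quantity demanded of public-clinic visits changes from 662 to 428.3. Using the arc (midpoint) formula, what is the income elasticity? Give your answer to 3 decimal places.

ΔQ = 428.3 − 662 = -233.7; midpoint Q̄ = (662 + 428.3)/2 = 545.15.
ΔI = 56030 − 43300 = 12730; midpoint Ī = (43300 + 56030)/2 = 49665.
η = (ΔQ/Q̄) ÷ (ΔI/Ī) = (-233.7/545.15) ÷ (12730/49665) = -1.672.

-1.672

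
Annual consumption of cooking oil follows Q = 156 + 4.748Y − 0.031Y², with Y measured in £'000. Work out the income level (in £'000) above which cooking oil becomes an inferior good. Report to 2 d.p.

76.58

dQ/dY = 4.748 − 0.062Y.
The good is inferior where dQ/dY < 0. Setting dQ/dY = 0 gives Y = 4.748 / 0.062 = 76.58.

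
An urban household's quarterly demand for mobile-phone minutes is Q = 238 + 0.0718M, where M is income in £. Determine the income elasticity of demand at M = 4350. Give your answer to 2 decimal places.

0.57

At M = 4350: Q = 550.330.
dQ/dM = 0.0718.
η = (dQ/dM)·(M/Q) = 0.0718 × (4350/550.330) = 0.57.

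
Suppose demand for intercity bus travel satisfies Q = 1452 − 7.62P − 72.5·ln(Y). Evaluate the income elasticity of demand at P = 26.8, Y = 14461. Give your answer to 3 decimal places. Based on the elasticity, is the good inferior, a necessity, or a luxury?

-0.131 (inferior good)

At P = 26.8, Y = 14461: Q = 553.291.
Holding P constant, ∂Q/∂Y = -72.5/Y = -0.00501348.
η_Y = (∂Q/∂Y)·(Y/Q) = -0.00501348 × (14461/553.291) = -0.131.
Since η < 0, this is an inferior good.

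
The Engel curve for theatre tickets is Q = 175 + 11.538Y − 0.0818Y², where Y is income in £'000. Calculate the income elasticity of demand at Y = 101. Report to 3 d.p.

-0.995

At Y = 101: Q = 505.8962.
dQ/dY = 11.538 − 0.1636Y = -4.98560.
η = (dQ/dY)·(Y/Q) = -4.98560 × (101/505.8962) = -0.995.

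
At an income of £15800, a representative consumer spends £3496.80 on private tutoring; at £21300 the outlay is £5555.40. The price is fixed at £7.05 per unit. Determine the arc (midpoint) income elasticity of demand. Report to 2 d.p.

With a constant price, Q₁ = 3496.80/7.05 = 496.000 and Q₂ = 5555.40/7.05 = 788.000 (equivalently, work directly with expenditure since P cancels).
Midpoint %ΔQ = (5555.40 − 3496.80)/4526.10 = 0.45483; midpoint %ΔI = (21300 − 15800)/18550 = 0.29650.
η = 0.45483 / 0.29650 = 1.53.

1.53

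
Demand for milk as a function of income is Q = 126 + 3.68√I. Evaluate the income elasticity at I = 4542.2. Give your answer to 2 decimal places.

At I = 4542.2: Q = 374.017.
dQ/dI = 3.68/(2√I) = 0.0273014 at this income.
η = (dQ/dI)·(I/Q) = 0.0273014 × (4542.2/374.017) = 0.33.

0.33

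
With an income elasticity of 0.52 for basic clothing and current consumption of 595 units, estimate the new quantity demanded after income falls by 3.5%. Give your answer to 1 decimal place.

%ΔQ ≈ η × %ΔI = 0.52 × (-3.5%) = -1.82%.
New Q ≈ 595 × (1 − 0.0182) = 584.2.

584.2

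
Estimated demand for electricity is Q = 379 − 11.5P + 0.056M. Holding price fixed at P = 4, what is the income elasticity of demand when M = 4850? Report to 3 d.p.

At P = 4, M = 4850: Q = 604.600.
Holding P constant, ∂Q/∂M = 0.056.
η_M = (∂Q/∂M)·(M/Q) = 0.056 × (4850/604.600) = 0.449.

0.449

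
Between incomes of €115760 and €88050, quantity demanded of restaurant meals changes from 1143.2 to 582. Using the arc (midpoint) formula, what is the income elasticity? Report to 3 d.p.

2.393

ΔQ = 582 − 1143.2 = -561.2; midpoint Q̄ = (1143.2 + 582)/2 = 862.6.
ΔI = 88050 − 115760 = -27710; midpoint Ī = (115760 + 88050)/2 = 101905.
η = (ΔQ/Q̄) ÷ (ΔI/Ī) = (-561.2/862.6) ÷ (-27710/101905) = 2.393.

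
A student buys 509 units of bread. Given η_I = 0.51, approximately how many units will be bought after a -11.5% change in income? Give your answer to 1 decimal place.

%ΔQ ≈ η × %ΔI = 0.51 × (-11.5%) = -5.865%.
New Q ≈ 509 × (1 − 0.05865) = 479.1.

479.1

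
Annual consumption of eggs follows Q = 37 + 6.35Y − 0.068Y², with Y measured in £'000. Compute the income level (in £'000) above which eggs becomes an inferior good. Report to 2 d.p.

dQ/dY = 6.35 − 0.136Y.
The good is inferior where dQ/dY < 0. Setting dQ/dY = 0 gives Y = 6.35 / 0.136 = 46.69.

46.69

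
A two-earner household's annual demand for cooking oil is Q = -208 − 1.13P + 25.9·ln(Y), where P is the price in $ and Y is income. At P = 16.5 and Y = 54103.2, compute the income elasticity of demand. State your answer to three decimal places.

At P = 16.5, Y = 54103.2: Q = 55.630.
Holding P constant, ∂Q/∂Y = 25.9/Y = 0.000478715.
η_Y = (∂Q/∂Y)·(Y/Q) = 0.000478715 × (54103.2/55.630) = 0.466.

0.466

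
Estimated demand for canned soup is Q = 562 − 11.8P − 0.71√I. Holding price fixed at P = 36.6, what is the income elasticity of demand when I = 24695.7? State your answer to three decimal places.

-3.008

At P = 36.6, I = 24695.7: Q = 18.544.
Holding P constant, ∂Q/∂I = -0.71/(2√I) = -0.00225901.
η_I = (∂Q/∂I)·(I/Q) = -0.00225901 × (24695.7/18.544) = -3.008.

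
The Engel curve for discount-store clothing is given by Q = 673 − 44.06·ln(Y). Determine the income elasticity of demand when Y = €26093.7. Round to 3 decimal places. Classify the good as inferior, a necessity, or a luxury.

At Y = 26093.7: Q = 224.934.
dQ/dY = -44.06/Y = -0.00168853 at this income.
η = (dQ/dY)·(Y/Q) = -0.00168853 × (26093.7/224.934) = -0.196.
Since η < 0, the good is an inferior good.

-0.196 (inferior good)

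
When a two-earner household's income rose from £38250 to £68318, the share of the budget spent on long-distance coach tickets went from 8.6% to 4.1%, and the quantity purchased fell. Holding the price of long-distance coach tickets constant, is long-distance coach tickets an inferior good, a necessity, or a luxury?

inferior good

Quantity demanded falls as income rises, so η < 0.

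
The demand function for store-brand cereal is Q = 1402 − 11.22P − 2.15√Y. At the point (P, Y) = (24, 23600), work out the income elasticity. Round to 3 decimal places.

At P = 24, Y = 23600: Q = 802.431.
Holding P constant, ∂Q/∂Y = -2.15/(2√Y) = -0.00699765.
η_Y = (∂Q/∂Y)·(Y/Q) = -0.00699765 × (23600/802.431) = -0.206.

-0.206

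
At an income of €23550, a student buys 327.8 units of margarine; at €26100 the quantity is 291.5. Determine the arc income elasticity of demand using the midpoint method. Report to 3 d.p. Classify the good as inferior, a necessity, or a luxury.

-1.141 (inferior good)

ΔQ = 291.5 − 327.8 = -36.3; midpoint Q̄ = (327.8 + 291.5)/2 = 309.65.
ΔI = 26100 − 23550 = 2550; midpoint Ī = (23550 + 26100)/2 = 24825.
η = (ΔQ/Q̄) ÷ (ΔI/Ī) = (-36.3/309.65) ÷ (2550/24825) = -1.141.
η < 0 ⇒ inferior good.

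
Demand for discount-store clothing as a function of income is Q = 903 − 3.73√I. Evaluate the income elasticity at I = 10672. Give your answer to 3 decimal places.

-0.372

At I = 10672: Q = 517.671.
dQ/dI = -3.73/(2√I) = -0.0180533 at this income.
η = (dQ/dI)·(I/Q) = -0.0180533 × (10672/517.671) = -0.372.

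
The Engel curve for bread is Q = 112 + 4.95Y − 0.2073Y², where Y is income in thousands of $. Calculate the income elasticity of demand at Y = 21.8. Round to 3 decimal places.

At Y = 21.8: Q = 121.3927.
dQ/dY = 4.95 − 0.4146Y = -4.08828.
η = (dQ/dY)·(Y/Q) = -4.08828 × (21.8/121.3927) = -0.734.

-0.734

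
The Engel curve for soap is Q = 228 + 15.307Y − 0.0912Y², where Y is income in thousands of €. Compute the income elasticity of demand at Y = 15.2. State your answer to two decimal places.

At Y = 15.2: Q = 439.5956.
dQ/dY = 15.307 − 0.1824Y = 12.53452.
η = (dQ/dY)·(Y/Q) = 12.53452 × (15.2/439.5956) = 0.43.

0.43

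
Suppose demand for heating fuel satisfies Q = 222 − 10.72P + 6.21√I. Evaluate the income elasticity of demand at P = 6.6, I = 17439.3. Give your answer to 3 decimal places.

At P = 6.6, I = 17439.3: Q = 971.328.
Holding P constant, ∂Q/∂I = 6.21/(2√I) = 0.0235124.
η_I = (∂Q/∂I)·(I/Q) = 0.0235124 × (17439.3/971.328) = 0.422.

0.422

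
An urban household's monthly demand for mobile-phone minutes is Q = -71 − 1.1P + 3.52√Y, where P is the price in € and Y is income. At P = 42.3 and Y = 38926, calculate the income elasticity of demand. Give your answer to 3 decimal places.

0.602

At P = 42.3, Y = 38926: Q = 576.954.
Holding P constant, ∂Q/∂Y = 3.52/(2√Y) = 0.00892057.
η_Y = (∂Q/∂Y)·(Y/Q) = 0.00892057 × (38926/576.954) = 0.602.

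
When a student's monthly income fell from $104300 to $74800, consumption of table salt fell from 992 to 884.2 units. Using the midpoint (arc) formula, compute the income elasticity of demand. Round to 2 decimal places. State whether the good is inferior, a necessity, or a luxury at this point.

ΔQ = 884.2 − 992 = -107.8; midpoint Q̄ = (992 + 884.2)/2 = 938.1.
ΔI = 74800 − 104300 = -29500; midpoint Ī = (104300 + 74800)/2 = 89550.
η = (ΔQ/Q̄) ÷ (ΔI/Ī) = (-107.8/938.1) ÷ (-29500/89550) = 0.35.
0 < η < 1 ⇒ necessity.

0.35 (necessity)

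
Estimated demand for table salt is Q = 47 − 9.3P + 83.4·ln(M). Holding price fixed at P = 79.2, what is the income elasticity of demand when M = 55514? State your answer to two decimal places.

At P = 79.2, M = 55514: Q = 221.534.
Holding P constant, ∂Q/∂M = 83.4/M = 0.00150232.
η_M = (∂Q/∂M)·(M/Q) = 0.00150232 × (55514/221.534) = 0.38.

0.38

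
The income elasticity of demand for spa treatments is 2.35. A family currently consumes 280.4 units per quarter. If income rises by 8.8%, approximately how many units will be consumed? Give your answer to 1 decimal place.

338.4

%ΔQ ≈ η × %ΔI = 2.35 × 8.8% = 20.68%.
New Q ≈ 280.4 × (1 + 0.2068) = 338.4.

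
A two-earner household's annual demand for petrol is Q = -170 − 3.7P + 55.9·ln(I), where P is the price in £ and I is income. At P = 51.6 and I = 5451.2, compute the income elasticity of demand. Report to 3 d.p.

At P = 51.6, I = 5451.2: Q = 120.021.
Holding P constant, ∂Q/∂I = 55.9/I = 0.0102546.
η_I = (∂Q/∂I)·(I/Q) = 0.0102546 × (5451.2/120.021) = 0.466.

0.466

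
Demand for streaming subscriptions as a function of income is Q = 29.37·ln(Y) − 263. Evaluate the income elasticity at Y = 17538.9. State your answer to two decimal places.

At Y = 17538.9: Q = 24.009.
dQ/dY = 29.37/Y = 0.00167456 at this income.
η = (dQ/dY)·(Y/Q) = 0.00167456 × (17538.9/24.009) = 1.22.

1.22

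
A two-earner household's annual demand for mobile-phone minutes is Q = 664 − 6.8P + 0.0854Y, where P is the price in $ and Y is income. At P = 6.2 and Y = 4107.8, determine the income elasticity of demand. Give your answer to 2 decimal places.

0.36

At P = 6.2, Y = 4107.8: Q = 972.646.
Holding P constant, ∂Q/∂Y = 0.0854.
η_Y = (∂Q/∂Y)·(Y/Q) = 0.0854 × (4107.8/972.646) = 0.36.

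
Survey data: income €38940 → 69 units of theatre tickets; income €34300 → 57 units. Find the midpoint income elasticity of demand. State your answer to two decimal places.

1.50

ΔQ = 57 − 69 = -12; midpoint Q̄ = (69 + 57)/2 = 63.
ΔI = 34300 − 38940 = -4640; midpoint Ī = (38940 + 34300)/2 = 36620.
η = (ΔQ/Q̄) ÷ (ΔI/Ī) = (-12/63) ÷ (-4640/36620) = 1.50.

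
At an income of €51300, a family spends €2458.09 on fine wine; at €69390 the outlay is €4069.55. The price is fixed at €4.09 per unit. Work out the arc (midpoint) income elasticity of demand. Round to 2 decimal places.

With a constant price, Q₁ = 2458.09/4.09 = 601.000 and Q₂ = 4069.55/4.09 = 995.000 (equivalently, work directly with expenditure since P cancels).
Midpoint %ΔQ = (4069.55 − 2458.09)/3263.82 = 0.49373; midpoint %ΔI = (69390 − 51300)/60345 = 0.29978.
η = 0.49373 / 0.29978 = 1.65.

1.65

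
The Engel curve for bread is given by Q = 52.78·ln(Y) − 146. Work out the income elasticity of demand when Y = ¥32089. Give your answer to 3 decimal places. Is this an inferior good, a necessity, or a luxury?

At Y = 32089: Q = 401.659.
dQ/dY = 52.78/Y = 0.0016448 at this income.
η = (dQ/dY)·(Y/Q) = 0.0016448 × (32089/401.659) = 0.131.
Since 0 < η < 1, the good is a necessity.

0.131 (necessity)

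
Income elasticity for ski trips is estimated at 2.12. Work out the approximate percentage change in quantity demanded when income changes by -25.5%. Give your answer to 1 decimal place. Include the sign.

%ΔQ ≈ η × %ΔI = 2.12 × (-25.5%) = -54.1%.

-54.1%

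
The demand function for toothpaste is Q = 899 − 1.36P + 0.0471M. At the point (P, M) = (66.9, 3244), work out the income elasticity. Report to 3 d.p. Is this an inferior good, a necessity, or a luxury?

At P = 66.9, M = 3244: Q = 960.808.
Holding P constant, ∂Q/∂M = 0.0471.
η_M = (∂Q/∂M)·(M/Q) = 0.0471 × (3244/960.808) = 0.159.
Since 0 < η < 1, this is a necessity.

0.159 (necessity)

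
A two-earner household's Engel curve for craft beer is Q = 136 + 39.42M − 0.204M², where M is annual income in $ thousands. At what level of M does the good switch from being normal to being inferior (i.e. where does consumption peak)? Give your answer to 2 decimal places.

dQ/dM = 39.42 − 0.408M.
The good is inferior where dQ/dM < 0. Setting dQ/dM = 0 gives M = 39.42 / 0.408 = 96.62.

96.62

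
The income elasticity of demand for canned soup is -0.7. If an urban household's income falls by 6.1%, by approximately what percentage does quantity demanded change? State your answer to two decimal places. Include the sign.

%ΔQ ≈ η × %ΔI = -0.7 × (-6.1%) = 4.27%.

4.27%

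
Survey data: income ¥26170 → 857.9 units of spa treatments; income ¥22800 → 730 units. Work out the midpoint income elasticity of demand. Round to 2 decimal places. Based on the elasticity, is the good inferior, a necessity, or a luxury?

1.17 (luxury)

ΔQ = 730 − 857.9 = -127.9; midpoint Q̄ = (857.9 + 730)/2 = 793.95.
ΔI = 22800 − 26170 = -3370; midpoint Ī = (26170 + 22800)/2 = 24485.
η = (ΔQ/Q̄) ÷ (ΔI/Ī) = (-127.9/793.95) ÷ (-3370/24485) = 1.17.
η > 1 ⇒ luxury.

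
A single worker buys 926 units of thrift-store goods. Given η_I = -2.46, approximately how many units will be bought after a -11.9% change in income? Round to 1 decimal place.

%ΔQ ≈ η × %ΔI = -2.46 × (-11.9%) = 29.274%.
New Q ≈ 926 × (1 + 0.29274) = 1197.1.

1197.1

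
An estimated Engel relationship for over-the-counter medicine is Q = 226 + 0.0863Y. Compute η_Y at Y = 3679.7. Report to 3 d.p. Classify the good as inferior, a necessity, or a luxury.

0.584 (necessity)

At Y = 3679.7: Q = 543.558.
dQ/dY = 0.0863.
η = (dQ/dY)·(Y/Q) = 0.0863 × (3679.7/543.558) = 0.584.
Since 0 < η < 1, the good is a necessity.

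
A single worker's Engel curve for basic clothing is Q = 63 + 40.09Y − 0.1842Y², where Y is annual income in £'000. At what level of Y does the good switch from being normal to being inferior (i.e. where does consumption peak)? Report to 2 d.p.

dQ/dY = 40.09 − 0.3684Y.
The good is inferior where dQ/dY < 0. Setting dQ/dY = 0 gives Y = 40.09 / 0.3684 = 108.82.

108.82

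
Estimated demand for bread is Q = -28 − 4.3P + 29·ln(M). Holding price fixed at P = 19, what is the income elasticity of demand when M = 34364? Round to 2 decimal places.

0.15

At P = 19, M = 34364: Q = 193.198.
Holding P constant, ∂Q/∂M = 29/M = 0.000843906.
η_M = (∂Q/∂M)·(M/Q) = 0.000843906 × (34364/193.198) = 0.15.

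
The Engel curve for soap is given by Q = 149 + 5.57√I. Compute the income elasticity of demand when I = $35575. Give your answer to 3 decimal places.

At I = 35575: Q = 1199.576.
dQ/dI = 5.57/(2√I) = 0.0147657 at this income.
η = (dQ/dI)·(I/Q) = 0.0147657 × (35575/1199.576) = 0.438.

0.438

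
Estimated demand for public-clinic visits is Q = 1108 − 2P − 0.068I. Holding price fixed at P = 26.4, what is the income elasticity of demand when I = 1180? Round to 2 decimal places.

At P = 26.4, I = 1180: Q = 974.960.
Holding P constant, ∂Q/∂I = −0.068.
η_I = (∂Q/∂I)·(I/Q) = -0.068 × (1180/974.960) = -0.08.

-0.08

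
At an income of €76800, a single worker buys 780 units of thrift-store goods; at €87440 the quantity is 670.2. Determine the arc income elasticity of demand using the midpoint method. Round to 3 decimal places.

ΔQ = 670.2 − 780 = -109.8; midpoint Q̄ = (780 + 670.2)/2 = 725.1.
ΔI = 87440 − 76800 = 10640; midpoint Ī = (76800 + 87440)/2 = 82120.
η = (ΔQ/Q̄) ÷ (ΔI/Ī) = (-109.8/725.1) ÷ (10640/82120) = -1.169.

-1.169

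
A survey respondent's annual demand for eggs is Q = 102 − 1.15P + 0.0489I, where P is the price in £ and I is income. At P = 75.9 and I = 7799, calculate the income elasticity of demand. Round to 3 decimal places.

At P = 75.9, I = 7799: Q = 396.086.
Holding P constant, ∂Q/∂I = 0.0489.
η_I = (∂Q/∂I)·(I/Q) = 0.0489 × (7799/396.086) = 0.963.

0.963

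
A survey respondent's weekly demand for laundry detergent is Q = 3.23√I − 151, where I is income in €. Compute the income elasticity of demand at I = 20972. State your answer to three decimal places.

At I = 20972: Q = 316.759.
dQ/dI = 3.23/(2√I) = 0.011152 at this income.
η = (dQ/dI)·(I/Q) = 0.011152 × (20972/316.759) = 0.738.

0.738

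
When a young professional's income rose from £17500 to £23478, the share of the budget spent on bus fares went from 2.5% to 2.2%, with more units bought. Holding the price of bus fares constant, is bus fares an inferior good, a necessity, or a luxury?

Quantity rises but the budget share falls as income rises, so 0 < η < 1.

necessity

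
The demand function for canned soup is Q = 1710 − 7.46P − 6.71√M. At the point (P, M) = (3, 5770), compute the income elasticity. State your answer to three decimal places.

-0.216

At P = 3, M = 5770: Q = 1177.925.
Holding P constant, ∂Q/∂M = -6.71/(2√M) = -0.0441677.
η_M = (∂Q/∂M)·(M/Q) = -0.0441677 × (5770/1177.925) = -0.216.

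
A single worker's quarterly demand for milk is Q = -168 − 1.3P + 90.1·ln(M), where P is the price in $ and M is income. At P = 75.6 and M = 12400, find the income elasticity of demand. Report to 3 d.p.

0.155

At P = 75.6, M = 12400: Q = 582.953.
Holding P constant, ∂Q/∂M = 90.1/M = 0.00726613.
η_M = (∂Q/∂M)·(M/Q) = 0.00726613 × (12400/582.953) = 0.155.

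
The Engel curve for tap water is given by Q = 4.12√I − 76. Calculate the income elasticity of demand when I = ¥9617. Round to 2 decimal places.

0.62

At I = 9617: Q = 328.033.
dQ/dI = 4.12/(2√I) = 0.0210062 at this income.
η = (dQ/dI)·(I/Q) = 0.0210062 × (9617/328.033) = 0.62.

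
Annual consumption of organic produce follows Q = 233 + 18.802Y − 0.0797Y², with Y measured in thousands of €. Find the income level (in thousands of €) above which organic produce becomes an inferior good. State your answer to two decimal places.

dQ/dY = 18.802 − 0.1594Y.
The good is inferior where dQ/dY < 0. Setting dQ/dY = 0 gives Y = 18.802 / 0.1594 = 117.95.

117.95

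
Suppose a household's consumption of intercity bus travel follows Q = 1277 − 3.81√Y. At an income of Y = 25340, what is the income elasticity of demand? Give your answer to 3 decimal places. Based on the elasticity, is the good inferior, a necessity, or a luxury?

-0.452 (inferior good)

At Y = 25340: Q = 670.504.
dQ/dY = -3.81/(2√Y) = -0.0119672 at this income.
η = (dQ/dY)·(Y/Q) = -0.0119672 × (25340/670.504) = -0.452.
Since η < 0, the good is an inferior good.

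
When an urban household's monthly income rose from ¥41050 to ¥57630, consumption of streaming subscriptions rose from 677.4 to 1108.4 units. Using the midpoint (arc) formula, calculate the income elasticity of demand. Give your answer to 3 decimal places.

ΔQ = 1108.4 − 677.4 = 431; midpoint Q̄ = (677.4 + 1108.4)/2 = 892.9.
ΔI = 57630 − 41050 = 16580; midpoint Ī = (41050 + 57630)/2 = 49340.
η = (ΔQ/Q̄) ÷ (ΔI/Ī) = (431/892.9) ÷ (16580/49340) = 1.436.

1.436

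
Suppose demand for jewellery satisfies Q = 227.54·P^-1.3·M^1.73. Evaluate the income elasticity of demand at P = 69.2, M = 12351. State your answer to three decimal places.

For a multiplicative demand Q = A·P^α·M^β, the income elasticity is β everywhere.
Here β = 1.73, so η = 1.730.

1.730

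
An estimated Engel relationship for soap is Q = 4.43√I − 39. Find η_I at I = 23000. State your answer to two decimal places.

At I = 23000: Q = 632.843.
dQ/dI = 4.43/(2√I) = 0.0146053 at this income.
η = (dQ/dI)·(I/Q) = 0.0146053 × (23000/632.843) = 0.53.

0.53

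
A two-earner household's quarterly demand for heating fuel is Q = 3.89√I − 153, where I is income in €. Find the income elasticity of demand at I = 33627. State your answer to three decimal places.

At I = 33627: Q = 560.335.
dQ/dI = 3.89/(2√I) = 0.0106066 at this income.
η = (dQ/dI)·(I/Q) = 0.0106066 × (33627/560.335) = 0.637.

0.637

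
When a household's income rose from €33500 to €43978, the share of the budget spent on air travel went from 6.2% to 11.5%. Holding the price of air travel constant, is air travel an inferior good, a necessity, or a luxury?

luxury

The budget share rises as income rises, so η > 1.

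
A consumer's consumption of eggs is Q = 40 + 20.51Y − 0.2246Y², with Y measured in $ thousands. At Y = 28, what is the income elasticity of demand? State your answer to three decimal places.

At Y = 28: Q = 438.1936.
dQ/dY = 20.51 − 0.4492Y = 7.93240.
η = (dQ/dY)·(Y/Q) = 7.93240 × (28/438.1936) = 0.507.

0.507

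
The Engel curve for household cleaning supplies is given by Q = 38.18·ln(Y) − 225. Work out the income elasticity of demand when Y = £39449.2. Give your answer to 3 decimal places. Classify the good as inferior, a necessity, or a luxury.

At Y = 39449.2: Q = 179.050.
dQ/dY = 38.18/Y = 0.000967827 at this income.
η = (dQ/dY)·(Y/Q) = 0.000967827 × (39449.2/179.050) = 0.213.
Since 0 < η < 1, the good is a necessity.

0.213 (necessity)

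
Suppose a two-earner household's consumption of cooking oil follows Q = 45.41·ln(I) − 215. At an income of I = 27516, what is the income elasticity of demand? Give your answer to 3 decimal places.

At I = 27516: Q = 249.205.
dQ/dI = 45.41/I = 0.00165031 at this income.
η = (dQ/dI)·(I/Q) = 0.00165031 × (27516/249.205) = 0.182.

0.182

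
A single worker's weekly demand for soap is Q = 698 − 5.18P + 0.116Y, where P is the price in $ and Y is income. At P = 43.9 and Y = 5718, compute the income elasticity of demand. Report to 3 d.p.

At P = 43.9, Y = 5718: Q = 1133.886.
Holding P constant, ∂Q/∂Y = 0.116.
η_Y = (∂Q/∂Y)·(Y/Q) = 0.116 × (5718/1133.886) = 0.585.

0.585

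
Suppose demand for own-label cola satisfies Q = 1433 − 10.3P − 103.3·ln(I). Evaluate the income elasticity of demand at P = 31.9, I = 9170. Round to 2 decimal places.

-0.64

At P = 31.9, I = 9170: Q = 161.953.
Holding P constant, ∂Q/∂I = -103.3/I = -0.011265.
η_I = (∂Q/∂I)·(I/Q) = -0.011265 × (9170/161.953) = -0.64.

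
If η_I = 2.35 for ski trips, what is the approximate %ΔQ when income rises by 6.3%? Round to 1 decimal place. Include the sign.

%ΔQ ≈ η × %ΔI = 2.35 × 6.3% = 14.8%.

14.8%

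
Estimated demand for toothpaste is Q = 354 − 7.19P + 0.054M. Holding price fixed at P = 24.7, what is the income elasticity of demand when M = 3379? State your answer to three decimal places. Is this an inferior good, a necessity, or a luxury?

At P = 24.7, M = 3379: Q = 358.873.
Holding P constant, ∂Q/∂M = 0.054.
η_M = (∂Q/∂M)·(M/Q) = 0.054 × (3379/358.873) = 0.508.
Since 0 < η < 1, this is a necessity.

0.508 (necessity)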